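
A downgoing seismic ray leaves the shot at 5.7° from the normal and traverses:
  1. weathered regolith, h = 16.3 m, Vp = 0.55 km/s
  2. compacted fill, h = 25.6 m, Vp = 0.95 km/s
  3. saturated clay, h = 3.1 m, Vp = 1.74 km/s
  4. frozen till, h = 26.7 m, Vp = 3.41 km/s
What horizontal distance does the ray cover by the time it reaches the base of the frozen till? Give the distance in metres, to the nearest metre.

Ray parameter p = sin 5.7° / 0.55 km/s = 1.8058e-01 s/km.
Layer 1: θ = 5.70°; offset = 16.3·tan 5.70° = 1.627 m.
Layer 2: sin θ = p·0.95 = 0.1716 → θ = 9.88°; offset = 25.6·tan 9.88° = 4.458 m.
Layer 3: sin θ = p·1.74 = 0.3142 → θ = 18.31°; offset = 3.1·tan 18.31° = 1.026 m.
Layer 4: sin θ = p·3.41 = 0.6158 → θ = 38.01°; offset = 26.7·tan 38.01° = 20.867 m.
Total horizontal offset = 27.978 m.

28 m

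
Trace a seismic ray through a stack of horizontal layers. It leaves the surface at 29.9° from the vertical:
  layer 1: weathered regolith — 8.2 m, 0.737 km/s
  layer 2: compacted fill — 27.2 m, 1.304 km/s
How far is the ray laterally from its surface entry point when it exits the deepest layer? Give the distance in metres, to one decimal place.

55.6 m

Ray parameter p = sin 29.9° / 0.737 km/s = 6.7637e-01 s/km.
Layer 1: θ = 29.90°; offset = 8.2·tan 29.90° = 4.715 m.
Layer 2: sin θ = p·1.304 = 0.8820 → θ = 61.88°; offset = 27.2·tan 61.88° = 50.906 m.
Σ offsets = 55.621 m.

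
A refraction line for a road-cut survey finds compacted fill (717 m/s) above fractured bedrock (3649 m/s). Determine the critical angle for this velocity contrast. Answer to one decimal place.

11.3°

Critical incidence: sin θ_c = V₁/V₂ = 717/3649 = 0.1965.
θ_c = arcsin 0.1965 = 11.33°.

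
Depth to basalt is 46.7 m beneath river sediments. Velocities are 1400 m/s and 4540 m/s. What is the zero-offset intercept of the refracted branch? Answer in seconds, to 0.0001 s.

θ_c = arcsin(V₁/V₂) = arcsin(1400/4540) = 17.96°; cos θ_c = 0.9513.
tᵢ = 2h·cos θ_c / V₁ = 2·46.7·0.9513 / 1400 = 0.06346 s.

0.0635 s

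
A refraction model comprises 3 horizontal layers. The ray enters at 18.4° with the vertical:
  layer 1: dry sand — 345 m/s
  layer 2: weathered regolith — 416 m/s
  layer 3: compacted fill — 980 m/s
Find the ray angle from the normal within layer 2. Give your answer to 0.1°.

Ray parameter p = sin 18.4° / 345 = 9.1492e-04 s/m.
sin θ_2 = p·V_2 = 9.1492e-04 × 416 = 0.3806.
θ_2 = 22.37° from the vertical.

22.4°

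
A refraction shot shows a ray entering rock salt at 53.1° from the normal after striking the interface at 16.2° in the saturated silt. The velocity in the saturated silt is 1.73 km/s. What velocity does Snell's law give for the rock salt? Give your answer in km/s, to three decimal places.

Snell's law: sin 16.2°/V₁ = sin 53.1°/V₂.
V₂ = V₁·sin 53.1°/sin 16.2° = 1.73 × 2.8663 = 4.959 km/s.

4.959 km/s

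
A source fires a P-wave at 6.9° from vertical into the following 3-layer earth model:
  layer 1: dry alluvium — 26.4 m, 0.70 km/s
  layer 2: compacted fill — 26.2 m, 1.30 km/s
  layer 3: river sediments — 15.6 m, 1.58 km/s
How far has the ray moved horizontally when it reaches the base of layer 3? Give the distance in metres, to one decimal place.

13.6 m

Apply Snell's law at each interface; in layer i the horizontal offset is hᵢ·tan θᵢ.
Layer 1: θ = 6.90°; offset = 26.4·tan 6.90° = 3.195 m.
Layer 2: sin θ = 1.30·sin 6.9°/0.70 = 0.2231, θ = 12.89°; offset = 26.2·tan 12.89° = 5.997 m.
Layer 3: sin θ = 1.58·sin 6.9°/0.70 = 0.2712, θ = 15.73°; offset = 15.6·tan 15.73° = 4.395 m.
Summing the layer offsets gives 13.586 m.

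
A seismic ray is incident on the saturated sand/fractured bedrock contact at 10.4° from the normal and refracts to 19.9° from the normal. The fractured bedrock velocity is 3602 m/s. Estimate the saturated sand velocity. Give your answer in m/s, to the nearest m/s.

Snell's law: sin 10.4°/V₁ = sin 19.9°/V₂.
V₁ = V₂·sin 10.4°/sin 19.9° = 3602 × 0.5303 = 1910.31 m/s.

1910 m/s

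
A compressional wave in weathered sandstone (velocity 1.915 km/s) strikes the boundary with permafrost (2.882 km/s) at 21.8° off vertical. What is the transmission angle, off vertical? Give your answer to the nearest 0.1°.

34.0°

Snell's law: sin θ₂ = (V₂/V₁)·sin θ₁ = (2.882/1.915)·sin 21.8° = 0.5589.
θ₂ = sin⁻¹(0.5589) = 33.98° (from vertical).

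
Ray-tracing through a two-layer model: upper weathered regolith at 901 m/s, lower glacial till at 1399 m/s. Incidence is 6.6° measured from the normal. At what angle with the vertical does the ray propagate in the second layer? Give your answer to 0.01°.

10.28°

sin θ₁/V₁ = sin θ₂/V₂ ⇒ sin θ₂ = 1399·sin 6.6°/901 = 1399·0.1149/901 = 0.1785.
θ₂ = arcsin 0.1785 = 10.28° from the normal.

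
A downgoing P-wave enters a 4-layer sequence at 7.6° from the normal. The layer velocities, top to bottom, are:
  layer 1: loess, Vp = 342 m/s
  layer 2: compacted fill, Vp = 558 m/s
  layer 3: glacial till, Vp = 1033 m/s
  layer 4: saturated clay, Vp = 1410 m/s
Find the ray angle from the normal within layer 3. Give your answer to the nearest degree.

Snell's law across each interface conserves sin θ / V, so sin θ_3 = V_3·sin θ₁/V₁.
sin θ_3 = 1033 × sin 7.6° / 342 = 0.3995.
θ_3 = arcsin 0.3995 = 23.55°.

24°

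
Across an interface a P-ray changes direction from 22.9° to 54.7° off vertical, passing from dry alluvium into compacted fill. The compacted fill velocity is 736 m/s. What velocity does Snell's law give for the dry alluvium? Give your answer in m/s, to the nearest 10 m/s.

350 m/s

sin 22.9° = 0.3891; sin 54.7° = 0.8161.
V₁ = V₂·(sin θ₁/sin θ₂) = 736·(0.3891/0.8161) = 350.92 m/s.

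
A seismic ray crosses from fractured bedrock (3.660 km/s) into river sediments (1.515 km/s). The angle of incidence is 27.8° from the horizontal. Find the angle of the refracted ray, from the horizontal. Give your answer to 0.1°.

68.5°

Convert to the normal: θ₁ = 90° − 27.8° = 62.2°.
Snell's law: sin θ₂ = (V₂/V₁)·sin θ₁ = (1.515/3.660)·sin 62.2° = 0.3662.
θ₂ = arcsin 0.3662 = 21.48° from the normal.
From the interface: 90° − 21.48° = 68.52°.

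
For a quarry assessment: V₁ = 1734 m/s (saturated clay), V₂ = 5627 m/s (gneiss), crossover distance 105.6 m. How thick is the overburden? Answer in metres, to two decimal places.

38.40 m

h = (x_cross/2)·√((V₂−V₁)/(V₂+V₁)).
(V₂−V₁)/(V₂+V₁) = (5627−1734)/(5627+1734) = 0.5289; √ = 0.7272.
h = (105.6/2)·0.7272 = 38.40 m.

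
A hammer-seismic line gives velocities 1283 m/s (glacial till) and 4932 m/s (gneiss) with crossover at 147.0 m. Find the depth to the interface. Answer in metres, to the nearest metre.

56 m

h = (x_cross/2)·√((V₂−V₁)/(V₂+V₁)).
(V₂−V₁)/(V₂+V₁) = (4932−1283)/(4932+1283) = 0.5871; √ = 0.7662.
h = (147.0/2)·0.7662 = 56.32 m.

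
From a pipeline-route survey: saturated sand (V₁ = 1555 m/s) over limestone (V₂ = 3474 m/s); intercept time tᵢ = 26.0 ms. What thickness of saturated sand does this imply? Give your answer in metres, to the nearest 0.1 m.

θ_c = arcsin(1555/3474) = 26.59°; cos θ_c = 0.8942.
tᵢ = 2h cos θ_c/V₁ ⇒ h = tᵢ·V₁/(2 cos θ_c) = 0.026·1555/(2·0.8942) = 22.61 m.

22.6 m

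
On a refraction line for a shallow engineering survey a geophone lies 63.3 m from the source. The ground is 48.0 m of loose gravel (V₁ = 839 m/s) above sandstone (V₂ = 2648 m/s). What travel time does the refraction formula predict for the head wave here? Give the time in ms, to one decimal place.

132.4 ms

t = x/V₂ + 2h·√(V₂²−V₁²)/(V₁V₂).
√(V₂²−V₁²) = √(2648²−839²) = 2511.6 m/s; delay term = 2·48.0·2511.6/(839·2648) = 0.10853 s.
t = 63.3/2648 + 0.10853 = 0.13243 s.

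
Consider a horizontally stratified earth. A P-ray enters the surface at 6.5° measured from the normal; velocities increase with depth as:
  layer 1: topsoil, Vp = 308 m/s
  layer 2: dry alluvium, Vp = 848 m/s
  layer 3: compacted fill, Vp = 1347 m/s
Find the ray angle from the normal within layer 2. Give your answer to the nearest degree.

Snell's law across each interface conserves sin θ / V, so sin θ_2 = V_2·sin θ₁/V₁.
sin θ_2 = 848 × sin 6.5° / 308 = 0.3117.
θ_2 = arcsin 0.3117 = 18.16°.

18°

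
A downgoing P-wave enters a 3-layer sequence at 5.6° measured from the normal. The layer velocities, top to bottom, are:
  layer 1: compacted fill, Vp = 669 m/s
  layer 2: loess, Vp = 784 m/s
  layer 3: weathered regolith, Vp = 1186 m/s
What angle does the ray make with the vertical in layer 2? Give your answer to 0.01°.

Ray parameter p = sin 5.6° / 669 = 1.4586e-04 s/m.
sin θ_2 = p·V_2 = 1.4586e-04 × 784 = 0.1144.
θ_2 = 6.57° from the vertical.

6.57°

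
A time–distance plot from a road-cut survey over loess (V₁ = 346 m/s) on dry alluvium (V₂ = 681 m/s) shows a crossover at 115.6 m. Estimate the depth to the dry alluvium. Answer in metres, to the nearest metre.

x_cross = 2h·√((V₂+V₁)/(V₂−V₁)) → h = x_cross / (2·√((V₂+V₁)/(V₂−V₁))).
√((V₂+V₁)/(V₂−V₁)) = √((681+346)/(681−346)) = 1.7509.
h = 115.6 / (2·1.7509) = 33.01 m.

33 m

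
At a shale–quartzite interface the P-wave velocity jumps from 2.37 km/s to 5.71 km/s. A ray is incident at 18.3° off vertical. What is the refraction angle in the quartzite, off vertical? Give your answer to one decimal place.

49.2°

Snell's law: sin θ₂ = (V₂/V₁)·sin θ₁ = (5.71/2.37)·sin 18.3° = 0.7565.
θ₂ = arcsin 0.7565 = 49.16° from the normal.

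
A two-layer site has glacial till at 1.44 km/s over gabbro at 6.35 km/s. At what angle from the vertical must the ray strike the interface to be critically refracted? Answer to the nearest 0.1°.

13.1°

At critical incidence the refracted ray runs along the interface (θ₂ = 90°), so sin θ_c = V₁/V₂.
θ_c = arcsin(1.44/6.35) = arcsin 0.2268 = 13.11°.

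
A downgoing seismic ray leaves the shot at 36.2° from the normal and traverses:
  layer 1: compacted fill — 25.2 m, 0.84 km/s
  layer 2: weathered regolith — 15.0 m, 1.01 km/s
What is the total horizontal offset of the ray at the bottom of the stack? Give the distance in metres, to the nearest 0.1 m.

Apply Snell's law at each interface; in layer i the horizontal offset is hᵢ·tan θᵢ.
Layer 1: θ = 36.20°; offset = 25.2·tan 36.20° = 18.444 m.
Layer 2: sin θ = 1.01·sin 36.2°/0.84 = 0.7101, θ = 45.25°; offset = 15.0·tan 45.25° = 15.129 m.
Σ offsets = 33.573 m.

33.6 m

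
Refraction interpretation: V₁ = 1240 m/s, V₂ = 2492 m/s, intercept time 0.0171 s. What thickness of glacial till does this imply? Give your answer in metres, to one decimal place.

12.2 m

h = tᵢ·V₁·V₂ / (2·√(V₂²−V₁²)).
√(V₂²−V₁²) = √(2492² − 1240²) = 2161.6 m/s.
h = 0.0171 s × 1240 × 2492 / (2 × 2161.6) = 12.22 m.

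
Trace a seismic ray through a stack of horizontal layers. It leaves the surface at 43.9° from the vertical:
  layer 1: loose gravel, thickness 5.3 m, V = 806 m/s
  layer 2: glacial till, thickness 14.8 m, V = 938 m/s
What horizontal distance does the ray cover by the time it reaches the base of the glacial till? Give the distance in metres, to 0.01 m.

25.32 m

Ray parameter p = sin 43.9° / 806 m/s = 8.6030e-04 s/m.
Layer 1: θ = 43.90°; offset = 5.3·tan 43.90° = 5.1003 m.
Layer 2: sin θ = p·938 = 0.8070 → θ = 53.80°; offset = 14.8·tan 53.80° = 20.2217 m.
Σ offsets = 25.3220 m.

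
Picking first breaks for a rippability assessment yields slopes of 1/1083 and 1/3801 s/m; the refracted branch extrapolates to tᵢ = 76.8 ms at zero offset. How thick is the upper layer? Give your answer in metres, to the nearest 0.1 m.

43.4 m

h = tᵢ·V₁·V₂ / (2·√(V₂²−V₁²)).
√(V₂²−V₁²) = √(3801² − 1083²) = 3643.4 m/s.
h = 0.0768 s × 1083 × 3801 / (2 × 3643.4) = 43.39 m.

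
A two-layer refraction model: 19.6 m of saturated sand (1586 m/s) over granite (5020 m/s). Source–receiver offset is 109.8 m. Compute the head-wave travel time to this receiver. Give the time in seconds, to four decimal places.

θ_c = arcsin(V₁/V₂) = arcsin(1586/5020) = 18.42°, cos θ_c = 0.9488.
Intercept time tᵢ = 2h cos θ_c / V₁ = 2·19.6·0.9488/1586 = 0.02345 s.
t = x/V₂ + tᵢ = 109.8/5020 + 0.02345 = 0.04532 s.

0.0453 s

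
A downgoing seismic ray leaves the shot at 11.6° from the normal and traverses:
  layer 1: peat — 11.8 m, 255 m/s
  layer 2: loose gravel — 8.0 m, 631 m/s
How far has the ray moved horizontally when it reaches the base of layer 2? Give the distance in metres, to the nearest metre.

7 m

p = sin θ₁/V₁ = sin 11.6°/255 = 7.8854e-04 s/m is conserved through the stack.
Layer 1: θ = 11.60°; offset = 11.8·tan 11.60° = 2.422 m.
Layer 2: sin θ = p·631 = 0.4976 → θ = 29.84°; offset = 8.0·tan 29.84° = 4.589 m.
Total horizontal offset = 7.011 m.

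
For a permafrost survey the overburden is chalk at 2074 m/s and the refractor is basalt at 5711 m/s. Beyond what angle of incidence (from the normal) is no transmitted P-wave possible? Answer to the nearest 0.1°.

21.3°

At critical incidence the refracted ray runs along the interface (θ₂ = 90°), so sin θ_c = V₁/V₂.
θ_c = arcsin(2074/5711) = arcsin 0.3632 = 21.29°.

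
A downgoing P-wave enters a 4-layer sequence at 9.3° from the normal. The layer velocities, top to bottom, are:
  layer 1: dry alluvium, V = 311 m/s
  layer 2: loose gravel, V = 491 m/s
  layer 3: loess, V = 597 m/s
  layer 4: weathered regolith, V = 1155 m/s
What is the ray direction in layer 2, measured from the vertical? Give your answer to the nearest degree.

15°

Ray parameter p = sin 9.3° / 311 = 5.1963e-04 s/m.
sin θ_2 = p·V_2 = 5.1963e-04 × 491 = 0.2551.
θ_2 = arcsin 0.2551 = 14.78°.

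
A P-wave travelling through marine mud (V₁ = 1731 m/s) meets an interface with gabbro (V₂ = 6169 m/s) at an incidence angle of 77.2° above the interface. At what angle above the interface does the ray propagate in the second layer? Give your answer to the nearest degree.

Convert to the normal: θ₁ = 90° − 77.2° = 12.8°.
sin θ₁/V₁ = sin θ₂/V₂ ⇒ sin θ₂ = 6169·sin 12.8°/1731 = 6169·0.2215/1731 = 0.7896.
θ₂ = arcsin 0.7896 = 52.14° from the normal.
From the interface: 90° − 52.14° = 37.86°.

38°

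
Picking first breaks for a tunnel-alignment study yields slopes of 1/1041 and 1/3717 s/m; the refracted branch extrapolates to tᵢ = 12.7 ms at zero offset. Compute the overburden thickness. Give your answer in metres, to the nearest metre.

7 m

h = tᵢ·V₁·V₂ / (2·√(V₂²−V₁²)).
√(V₂²−V₁²) = √(3717² − 1041²) = 3568.2 m/s.
h = 0.0127 s × 1041 × 3717 / (2 × 3568.2) = 6.89 m.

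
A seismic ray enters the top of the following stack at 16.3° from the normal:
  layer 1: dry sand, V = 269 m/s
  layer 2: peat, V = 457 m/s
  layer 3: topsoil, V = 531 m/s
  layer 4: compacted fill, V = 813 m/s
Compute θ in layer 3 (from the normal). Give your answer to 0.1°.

33.6°

Ray parameter p = sin 16.3° / 269 = 1.0434e-03 s/m.
sin θ_3 = p·V_3 = 1.0434e-03 × 531 = 0.5540.
θ_3 = arcsin 0.5540 = 33.64°.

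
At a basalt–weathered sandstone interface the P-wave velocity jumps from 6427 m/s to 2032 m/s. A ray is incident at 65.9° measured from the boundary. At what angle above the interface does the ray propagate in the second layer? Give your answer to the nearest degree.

83°

Angle from the normal: 90° − 65.9° = 24.1°.
sin θ₁/V₁ = sin θ₂/V₂ ⇒ sin θ₂ = 2032·sin 24.1°/6427 = 2032·0.4083/6427 = 0.1291.
θ₂ = arcsin 0.1291 = 7.42° from the normal.
From the interface: 90° − 7.42° = 82.58°.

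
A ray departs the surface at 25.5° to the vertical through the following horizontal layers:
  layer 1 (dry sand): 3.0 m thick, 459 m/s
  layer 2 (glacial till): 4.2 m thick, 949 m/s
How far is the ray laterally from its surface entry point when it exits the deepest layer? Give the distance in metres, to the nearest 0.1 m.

Apply Snell's law at each interface; in layer i the horizontal offset is hᵢ·tan θᵢ.
Layer 1: θ = 25.50°; offset = 3.0·tan 25.50° = 1.431 m.
Layer 2: sin θ = 949·sin 25.5°/459 = 0.8901, θ = 62.89°; offset = 4.2·tan 62.89° = 8.202 m.
Σ offsets = 9.633 m.

9.6 m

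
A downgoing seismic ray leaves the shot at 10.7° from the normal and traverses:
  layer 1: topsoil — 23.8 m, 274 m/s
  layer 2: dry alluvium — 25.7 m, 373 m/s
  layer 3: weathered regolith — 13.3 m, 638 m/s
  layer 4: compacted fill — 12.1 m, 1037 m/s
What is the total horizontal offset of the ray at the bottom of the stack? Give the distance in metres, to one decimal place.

Ray parameter p = sin 10.7° / 274 m/s = 6.7762e-04 s/m.
Layer 1: θ = 10.70°; offset = 23.8·tan 10.70° = 4.497 m.
Layer 2: sin θ = p·373 = 0.2528 → θ = 14.64°; offset = 25.7·tan 14.64° = 6.714 m.
Layer 3: sin θ = p·638 = 0.4323 → θ = 25.61°; offset = 13.3·tan 25.61° = 6.377 m.
Layer 4: sin θ = p·1037 = 0.7027 → θ = 44.64°; offset = 12.1·tan 44.64° = 11.950 m.
Summing the layer offsets gives 29.537 m.

29.5 m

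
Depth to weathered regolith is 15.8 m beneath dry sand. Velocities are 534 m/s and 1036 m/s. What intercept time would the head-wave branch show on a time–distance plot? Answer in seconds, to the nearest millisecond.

tᵢ = 2h·√(V₂²−V₁²)/(V₁V₂).
√(V₂²−V₁²) = √(1036²−534²) = 887.8 m/s.
tᵢ = 2·15.8·887.8/(534·1036) = 0.05071 s.

0.051 s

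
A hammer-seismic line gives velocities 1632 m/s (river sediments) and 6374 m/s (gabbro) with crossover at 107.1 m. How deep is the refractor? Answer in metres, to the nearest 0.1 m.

41.2 m

x_cross = 2h·√((V₂+V₁)/(V₂−V₁)) → h = x_cross / (2·√((V₂+V₁)/(V₂−V₁))).
√((V₂+V₁)/(V₂−V₁)) = √((6374+1632)/(6374−1632)) = 1.2994.
h = 107.1 / (2·1.2994) = 41.21 m.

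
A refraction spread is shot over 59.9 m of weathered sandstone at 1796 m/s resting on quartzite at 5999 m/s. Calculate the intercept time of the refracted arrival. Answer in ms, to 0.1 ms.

tᵢ = 2h·√(V₂²−V₁²)/(V₁V₂).
√(V₂²−V₁²) = √(5999²−1796²) = 5723.8 m/s.
tᵢ = 2·59.9·5723.8/(1796·5999) = 0.06364 s.

63.6 ms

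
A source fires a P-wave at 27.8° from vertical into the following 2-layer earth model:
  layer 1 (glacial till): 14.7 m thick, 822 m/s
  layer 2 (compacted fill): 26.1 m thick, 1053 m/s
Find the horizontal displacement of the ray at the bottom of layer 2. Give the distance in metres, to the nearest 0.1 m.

Apply Snell's law at each interface; in layer i the horizontal offset is hᵢ·tan θᵢ.
Layer 1: θ = 27.80°; offset = 14.7·tan 27.80° = 7.750 m.
Layer 2: sin θ = 1053·sin 27.8°/822 = 0.5975, θ = 36.69°; offset = 26.1·tan 36.69° = 19.446 m.
Summing the layer offsets gives 27.196 m.

27.2 m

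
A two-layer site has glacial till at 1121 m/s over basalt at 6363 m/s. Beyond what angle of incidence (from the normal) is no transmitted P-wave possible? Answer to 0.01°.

10.15°

At critical incidence the refracted ray runs along the interface (θ₂ = 90°), so sin θ_c = V₁/V₂.
θ_c = arcsin(1121/6363) = arcsin 0.1762 = 10.15°.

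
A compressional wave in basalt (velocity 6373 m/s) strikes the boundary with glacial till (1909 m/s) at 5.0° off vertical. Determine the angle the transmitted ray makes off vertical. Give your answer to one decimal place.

sin θ₁/V₁ = sin θ₂/V₂ ⇒ sin θ₂ = 1909·sin 5.0°/6373 = 1909·0.0872/6373 = 0.0261.
θ₂ = arcsin 0.0261 = 1.50° from the normal.

1.5°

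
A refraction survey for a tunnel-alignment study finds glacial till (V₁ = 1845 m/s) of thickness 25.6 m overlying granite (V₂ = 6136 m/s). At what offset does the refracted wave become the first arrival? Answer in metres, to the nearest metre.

70 m

θ_c = arcsin(1845/6136) = 17.50°, so cos θ_c = 0.9537 and tᵢ = 2h cos θ_c/V₁ = 0.0265 s.
At crossover x/V₁ = x/V₂ + tᵢ ⇒ x = tᵢ/(1/V₁ − 1/V₂) = 0.02647/(5.4201e-04 − 1.6297e-04) = 69.83 m.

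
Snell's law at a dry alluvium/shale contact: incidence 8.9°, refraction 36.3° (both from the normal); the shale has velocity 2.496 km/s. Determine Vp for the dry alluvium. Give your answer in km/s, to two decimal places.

Snell's law: sin 8.9°/V₁ = sin 36.3°/V₂.
V₁ = V₂·sin 8.9°/sin 36.3° = 2.496 × 0.2613 = 0.65 km/s.

0.65 km/s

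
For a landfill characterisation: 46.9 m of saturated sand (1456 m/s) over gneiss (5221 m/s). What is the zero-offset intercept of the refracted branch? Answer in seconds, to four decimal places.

θ_c = arcsin(V₁/V₂) = arcsin(1456/5221) = 16.19°; cos θ_c = 0.9603.
tᵢ = 2h·cos θ_c / V₁ = 2·46.9·0.9603 / 1456 = 0.06187 s.

0.0619 s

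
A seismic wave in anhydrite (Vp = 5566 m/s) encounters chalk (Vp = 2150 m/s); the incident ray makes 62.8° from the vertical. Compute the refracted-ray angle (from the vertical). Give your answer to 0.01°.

20.09°

Snell's law: sin θ₂ = (V₂/V₁)·sin θ₁ = (2150/5566)·sin 62.8° = 0.3436.
θ₂ = sin⁻¹(0.3436) = 20.09° (from vertical).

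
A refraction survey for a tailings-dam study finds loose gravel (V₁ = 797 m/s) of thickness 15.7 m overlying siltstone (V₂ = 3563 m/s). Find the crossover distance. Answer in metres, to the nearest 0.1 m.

θ_c = arcsin(797/3563) = 12.93°, so cos θ_c = 0.9747 and tᵢ = 2h cos θ_c/V₁ = 0.0384 s.
At crossover x/V₁ = x/V₂ + tᵢ ⇒ x = tᵢ/(1/V₁ − 1/V₂) = 0.03840/(1.2547e-03 − 2.8066e-04) = 39.42 m.

39.4 m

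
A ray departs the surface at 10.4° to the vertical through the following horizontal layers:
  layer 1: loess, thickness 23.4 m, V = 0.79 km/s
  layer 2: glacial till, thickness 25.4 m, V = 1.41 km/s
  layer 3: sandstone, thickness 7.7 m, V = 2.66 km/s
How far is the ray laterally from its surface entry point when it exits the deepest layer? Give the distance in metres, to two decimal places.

18.83 m

Apply Snell's law at each interface; in layer i the horizontal offset is hᵢ·tan θᵢ.
Layer 1: θ = 10.40°; offset = 23.4·tan 10.40° = 4.2947 m.
Layer 2: sin θ = 1.41·sin 10.4°/0.79 = 0.3222, θ = 18.80°; offset = 25.4·tan 18.80° = 8.6447 m.
Layer 3: sin θ = 2.66·sin 10.4°/0.79 = 0.6078, θ = 37.43°; offset = 7.7·tan 37.43° = 5.8940 m.
Σ offsets = 18.8334 m.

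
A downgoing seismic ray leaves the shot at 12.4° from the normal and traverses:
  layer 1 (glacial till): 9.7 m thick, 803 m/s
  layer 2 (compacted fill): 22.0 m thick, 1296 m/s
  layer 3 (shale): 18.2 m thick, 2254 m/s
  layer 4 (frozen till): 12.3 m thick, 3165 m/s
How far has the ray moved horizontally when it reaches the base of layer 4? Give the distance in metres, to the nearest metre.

p = sin θ₁/V₁ = sin 12.4°/803 = 2.6742e-04 s/m is conserved through the stack.
Layer 1: θ = 12.40°; offset = 9.7·tan 12.40° = 2.133 m.
Layer 2: sin θ = p·1296 = 0.3466 → θ = 20.28°; offset = 22.0·tan 20.28° = 8.128 m.
Layer 3: sin θ = p·2254 = 0.6028 → θ = 37.07°; offset = 18.2·tan 37.07° = 13.748 m.
Layer 4: sin θ = p·3165 = 0.8464 → θ = 57.82°; offset = 12.3·tan 57.82° = 19.547 m.
Total horizontal offset = 43.556 m.

44 m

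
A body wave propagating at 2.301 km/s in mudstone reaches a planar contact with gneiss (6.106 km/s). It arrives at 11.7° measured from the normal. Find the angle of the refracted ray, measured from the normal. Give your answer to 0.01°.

Snell's law: sin θ₂ = (V₂/V₁)·sin θ₁ = (6.106/2.301)·sin 11.7° = 0.5381.
θ₂ = arcsin 0.5381 = 32.56° from the normal.

32.56°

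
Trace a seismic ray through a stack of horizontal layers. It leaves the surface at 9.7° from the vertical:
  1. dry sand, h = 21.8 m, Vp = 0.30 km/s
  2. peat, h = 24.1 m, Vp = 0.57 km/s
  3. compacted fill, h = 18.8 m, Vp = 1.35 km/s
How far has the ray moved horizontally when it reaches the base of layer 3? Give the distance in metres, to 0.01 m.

33.73 m

Apply Snell's law at each interface; in layer i the horizontal offset is hᵢ·tan θᵢ.
Layer 1: θ = 9.70°; offset = 21.8·tan 9.70° = 3.7263 m.
Layer 2: sin θ = 0.57·sin 9.7°/0.30 = 0.3201, θ = 18.67°; offset = 24.1·tan 18.67° = 8.1437 m.
Layer 3: sin θ = 1.35·sin 9.7°/0.30 = 0.7582, θ = 49.31°; offset = 18.8·tan 49.31° = 21.8616 m.
Total horizontal offset = 33.7317 m.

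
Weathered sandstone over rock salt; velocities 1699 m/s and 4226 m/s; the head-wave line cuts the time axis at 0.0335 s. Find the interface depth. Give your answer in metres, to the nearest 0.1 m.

31.1 m

θ_c = arcsin(1699/4226) = 23.71°; cos θ_c = 0.9156.
tᵢ = 2h cos θ_c/V₁ ⇒ h = tᵢ·V₁/(2 cos θ_c) = 0.0335·1699/(2·0.9156) = 31.08 m.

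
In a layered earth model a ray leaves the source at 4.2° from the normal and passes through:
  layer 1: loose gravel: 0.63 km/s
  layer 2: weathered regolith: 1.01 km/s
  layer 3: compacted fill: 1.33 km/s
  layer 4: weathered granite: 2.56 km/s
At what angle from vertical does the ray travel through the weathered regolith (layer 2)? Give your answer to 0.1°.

6.7°

Ray parameter p = sin 4.2° / 0.63 = 1.1625e-01 s/km.
sin θ_2 = p·V_2 = 1.1625e-01 × 1.01 = 0.1174.
θ_2 = 6.74° from the vertical.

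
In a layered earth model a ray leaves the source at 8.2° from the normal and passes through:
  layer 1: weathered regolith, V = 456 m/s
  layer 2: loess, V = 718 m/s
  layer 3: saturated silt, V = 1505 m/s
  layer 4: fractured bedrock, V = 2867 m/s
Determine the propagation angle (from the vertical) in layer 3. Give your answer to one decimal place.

Snell's law across each interface conserves sin θ / V, so sin θ_3 = V_3·sin θ₁/V₁.
sin θ_3 = 1505 × sin 8.2° / 456 = 0.4707.
θ_3 = 28.08° from the vertical.

28.1°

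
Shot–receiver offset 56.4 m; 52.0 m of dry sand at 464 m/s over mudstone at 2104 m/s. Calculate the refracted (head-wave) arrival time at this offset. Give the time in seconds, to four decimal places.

θ_c = arcsin(V₁/V₂) = arcsin(464/2104) = 12.74°, cos θ_c = 0.9754.
Intercept time tᵢ = 2h cos θ_c / V₁ = 2·52.0·0.9754/464 = 0.21862 s.
t = x/V₂ + tᵢ = 56.4/2104 + 0.21862 = 0.24543 s.

0.2454 s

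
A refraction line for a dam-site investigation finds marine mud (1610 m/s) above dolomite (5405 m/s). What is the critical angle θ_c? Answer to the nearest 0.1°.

At critical incidence the refracted ray runs along the interface (θ₂ = 90°), so sin θ_c = V₁/V₂.
θ_c = arcsin(1610/5405) = arcsin 0.2979 = 17.33°.

17.3°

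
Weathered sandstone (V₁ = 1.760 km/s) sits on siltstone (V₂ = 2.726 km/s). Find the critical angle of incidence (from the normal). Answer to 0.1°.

40.2°

Critical incidence: sin θ_c = V₁/V₂ = 1.760/2.726 = 0.6456.
θ_c = arcsin 0.6456 = 40.21°.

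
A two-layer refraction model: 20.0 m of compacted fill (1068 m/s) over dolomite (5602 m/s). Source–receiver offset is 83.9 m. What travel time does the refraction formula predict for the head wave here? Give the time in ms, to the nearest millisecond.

θ_c = arcsin(V₁/V₂) = arcsin(1068/5602) = 10.99°, cos θ_c = 0.9817.
Intercept time tᵢ = 2h cos θ_c / V₁ = 2·20.0·0.9817/1068 = 0.03677 s.
t = x/V₂ + tᵢ = 83.9/5602 + 0.03677 = 0.05174 s.

52 ms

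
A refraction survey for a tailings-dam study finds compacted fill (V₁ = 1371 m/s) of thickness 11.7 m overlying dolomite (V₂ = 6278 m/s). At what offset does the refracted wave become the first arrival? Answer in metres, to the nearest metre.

x_cross = 2h·√((V₂+V₁)/(V₂−V₁)).
(V₂+V₁)/(V₂−V₁) = (6278+1371)/(6278−1371) = 1.5588; √ = 1.2485.
x_cross = 2·11.7·1.2485 = 29.22 m.

29 m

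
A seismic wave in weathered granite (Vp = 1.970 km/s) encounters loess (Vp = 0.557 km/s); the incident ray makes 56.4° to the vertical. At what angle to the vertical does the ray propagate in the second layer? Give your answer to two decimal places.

Snell's law: sin θ₂ = (V₂/V₁)·sin θ₁ = (0.557/1.970)·sin 56.4° = 0.2355.
θ₂ = arcsin 0.2355 = 13.62° from the normal.

13.62°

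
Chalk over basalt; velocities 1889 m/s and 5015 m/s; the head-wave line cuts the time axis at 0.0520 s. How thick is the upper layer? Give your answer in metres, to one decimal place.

θ_c = arcsin(1889/5015) = 22.13°; cos θ_c = 0.9263.
tᵢ = 2h cos θ_c/V₁ ⇒ h = tᵢ·V₁/(2 cos θ_c) = 0.052·1889/(2·0.9263) = 53.02 m.

53.0 m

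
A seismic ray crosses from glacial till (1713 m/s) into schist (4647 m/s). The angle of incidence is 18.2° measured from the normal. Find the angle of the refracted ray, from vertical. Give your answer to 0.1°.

57.9°

Snell's law: sin θ₂ = (V₂/V₁)·sin θ₁ = (4647/1713)·sin 18.2° = 0.8473.
θ₂ = arcsin 0.8473 = 57.92° from the normal.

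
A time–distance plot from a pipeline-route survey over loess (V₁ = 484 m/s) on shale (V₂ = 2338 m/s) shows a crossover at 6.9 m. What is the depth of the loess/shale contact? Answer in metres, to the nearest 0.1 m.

x_cross = 2h·√((V₂+V₁)/(V₂−V₁)) → h = x_cross / (2·√((V₂+V₁)/(V₂−V₁))).
√((V₂+V₁)/(V₂−V₁)) = √((2338+484)/(2338−484)) = 1.2337.
h = 6.9 / (2·1.2337) = 2.80 m.

2.8 m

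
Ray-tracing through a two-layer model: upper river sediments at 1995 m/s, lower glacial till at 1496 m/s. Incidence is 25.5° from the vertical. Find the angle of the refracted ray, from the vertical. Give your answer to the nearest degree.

Snell's law: sin θ₂ = (V₂/V₁)·sin θ₁ = (1496/1995)·sin 25.5° = 0.3228.
θ₂ = arcsin 0.3228 = 18.83° from the normal.

19°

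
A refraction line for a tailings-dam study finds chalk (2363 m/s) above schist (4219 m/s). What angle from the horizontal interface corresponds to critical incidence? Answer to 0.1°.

Critical incidence: sin θ_c = V₁/V₂ = 2363/4219 = 0.5601.
θ_c = arcsin 0.5601 = 34.06°.
Measured from the interface: 90° − 34.06° = 55.94°.

55.9°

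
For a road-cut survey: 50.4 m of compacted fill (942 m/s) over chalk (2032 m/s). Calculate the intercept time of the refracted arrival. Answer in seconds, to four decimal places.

0.0948 s

θ_c = arcsin(V₁/V₂) = arcsin(942/2032) = 27.62°; cos θ_c = 0.8861.
tᵢ = 2h·cos θ_c / V₁ = 2·50.4·0.8861 / 942 = 0.09481 s.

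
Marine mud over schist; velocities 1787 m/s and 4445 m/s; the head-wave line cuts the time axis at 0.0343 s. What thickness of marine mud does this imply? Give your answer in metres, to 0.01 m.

33.47 m

h = tᵢ·V₁·V₂ / (2·√(V₂²−V₁²)).
√(V₂²−V₁²) = √(4445² − 1787²) = 4070.0 m/s.
h = 0.0343 s × 1787 × 4445 / (2 × 4070.0) = 33.47 m.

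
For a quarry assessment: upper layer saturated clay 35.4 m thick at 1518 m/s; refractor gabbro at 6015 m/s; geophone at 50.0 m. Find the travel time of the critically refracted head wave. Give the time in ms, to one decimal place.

t = x/V₂ + 2h·√(V₂²−V₁²)/(V₁V₂).
√(V₂²−V₁²) = √(6015²−1518²) = 5820.3 m/s; delay term = 2·35.4·5820.3/(1518·6015) = 0.04513 s.
t = 50.0/6015 + 0.04513 = 0.05344 s.

53.4 ms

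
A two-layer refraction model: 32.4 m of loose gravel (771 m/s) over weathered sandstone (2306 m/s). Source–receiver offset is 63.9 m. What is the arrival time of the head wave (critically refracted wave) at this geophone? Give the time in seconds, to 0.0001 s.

0.1069 s

θ_c = arcsin(V₁/V₂) = arcsin(771/2306) = 19.53°, cos θ_c = 0.9425.
Intercept time tᵢ = 2h cos θ_c / V₁ = 2·32.4·0.9425/771 = 0.07921 s.
t = x/V₂ + tᵢ = 63.9/2306 + 0.07921 = 0.10692 s.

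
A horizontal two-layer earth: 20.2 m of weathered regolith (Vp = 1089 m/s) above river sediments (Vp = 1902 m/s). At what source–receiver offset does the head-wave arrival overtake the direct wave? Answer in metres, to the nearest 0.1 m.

θ_c = arcsin(1089/1902) = 34.93°, so cos θ_c = 0.8199 and tᵢ = 2h cos θ_c/V₁ = 0.0304 s.
At crossover x/V₁ = x/V₂ + tᵢ ⇒ x = tᵢ/(1/V₁ − 1/V₂) = 0.03042/(9.1827e-04 − 5.2576e-04) = 77.49 m.

77.5 m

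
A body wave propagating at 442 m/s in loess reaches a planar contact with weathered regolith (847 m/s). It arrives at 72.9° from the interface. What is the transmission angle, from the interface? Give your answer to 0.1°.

Convert to the normal: θ₁ = 90° − 72.9° = 17.1°.
sin θ₁/V₁ = sin θ₂/V₂ ⇒ sin θ₂ = 847·sin 17.1°/442 = 847·0.2940/442 = 0.5635.
θ₂ = sin⁻¹(0.5635) = 34.30° (from vertical).
From the interface: 90° − 34.30° = 55.70°.

55.7°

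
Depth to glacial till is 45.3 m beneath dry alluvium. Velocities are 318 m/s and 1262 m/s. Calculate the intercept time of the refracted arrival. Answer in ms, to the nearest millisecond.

θ_c = arcsin(V₁/V₂) = arcsin(318/1262) = 14.59°; cos θ_c = 0.9677.
tᵢ = 2h·cos θ_c / V₁ = 2·45.3·0.9677 / 318 = 0.27571 s.

276 ms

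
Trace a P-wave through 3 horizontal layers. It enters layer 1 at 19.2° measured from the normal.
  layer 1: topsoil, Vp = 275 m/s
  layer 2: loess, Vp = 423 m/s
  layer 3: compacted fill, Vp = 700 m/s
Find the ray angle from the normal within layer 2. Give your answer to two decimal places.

30.39°

Snell's law across each interface conserves sin θ / V, so sin θ_2 = V_2·sin θ₁/V₁.
sin θ_2 = 423 × sin 19.2° / 275 = 0.5059.
θ_2 = 30.39° from the vertical.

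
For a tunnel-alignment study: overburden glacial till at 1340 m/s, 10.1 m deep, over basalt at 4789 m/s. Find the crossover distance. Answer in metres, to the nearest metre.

27 m

θ_c = arcsin(1340/4789) = 16.25°, so cos θ_c = 0.9601 and tᵢ = 2h cos θ_c/V₁ = 0.0145 s.
At crossover x/V₁ = x/V₂ + tᵢ ⇒ x = tᵢ/(1/V₁ − 1/V₂) = 0.01447/(7.4627e-04 − 2.0881e-04) = 26.93 m.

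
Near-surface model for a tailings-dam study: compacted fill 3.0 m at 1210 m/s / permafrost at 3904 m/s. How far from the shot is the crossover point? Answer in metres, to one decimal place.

θ_c = arcsin(1210/3904) = 18.06°, so cos θ_c = 0.9508 and tᵢ = 2h cos θ_c/V₁ = 0.0047 s.
At crossover x/V₁ = x/V₂ + tᵢ ⇒ x = tᵢ/(1/V₁ − 1/V₂) = 0.00471/(8.2645e-04 − 2.5615e-04) = 8.27 m.

8.3 m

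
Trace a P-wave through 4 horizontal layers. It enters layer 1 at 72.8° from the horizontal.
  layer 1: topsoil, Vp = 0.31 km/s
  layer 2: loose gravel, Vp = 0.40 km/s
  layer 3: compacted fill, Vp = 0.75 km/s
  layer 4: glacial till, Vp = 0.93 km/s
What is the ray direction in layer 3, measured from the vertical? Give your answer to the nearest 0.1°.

From the normal: θ₁ = 90° − 72.8° = 17.2°.
Snell's law across each interface conserves sin θ / V, so sin θ_3 = V_3·sin θ₁/V₁.
sin θ_3 = 0.75 × sin 17.2° / 0.31 = 0.7154.
θ_3 = arcsin 0.7154 = 45.68°.

45.7°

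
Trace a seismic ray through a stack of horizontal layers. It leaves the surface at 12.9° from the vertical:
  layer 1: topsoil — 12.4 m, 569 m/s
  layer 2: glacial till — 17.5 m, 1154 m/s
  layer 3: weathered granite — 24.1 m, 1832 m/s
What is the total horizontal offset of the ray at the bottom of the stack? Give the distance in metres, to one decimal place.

36.6 m

Apply Snell's law at each interface; in layer i the horizontal offset is hᵢ·tan θᵢ.
Layer 1: θ = 12.90°; offset = 12.4·tan 12.90° = 2.840 m.
Layer 2: sin θ = 1154·sin 12.9°/569 = 0.4528, θ = 26.92°; offset = 17.5·tan 26.92° = 8.887 m.
Layer 3: sin θ = 1832·sin 12.9°/569 = 0.7188, θ = 45.96°; offset = 24.1·tan 45.96° = 24.917 m.
Total horizontal offset = 36.644 m.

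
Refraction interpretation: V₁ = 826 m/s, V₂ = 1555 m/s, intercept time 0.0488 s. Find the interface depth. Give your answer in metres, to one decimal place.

θ_c = arcsin(826/1555) = 32.09°; cos θ_c = 0.8473.
tᵢ = 2h cos θ_c/V₁ ⇒ h = tᵢ·V₁/(2 cos θ_c) = 0.0488·826/(2·0.8473) = 23.79 m.

23.8 m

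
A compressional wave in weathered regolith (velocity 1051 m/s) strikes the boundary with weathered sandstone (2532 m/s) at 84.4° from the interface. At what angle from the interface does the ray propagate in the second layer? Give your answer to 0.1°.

76.4°

Convert to the normal: θ₁ = 90° − 84.4° = 5.6°.
sin θ₁/V₁ = sin θ₂/V₂ ⇒ sin θ₂ = 2532·sin 5.6°/1051 = 2532·0.0976/1051 = 0.2351.
θ₂ = arcsin 0.2351 = 13.60° from the normal.
From the interface: 90° − 13.60° = 76.40°.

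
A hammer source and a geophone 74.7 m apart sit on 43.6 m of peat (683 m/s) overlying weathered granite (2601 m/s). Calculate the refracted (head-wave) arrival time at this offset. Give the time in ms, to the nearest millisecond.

152 ms

θ_c = arcsin(V₁/V₂) = arcsin(683/2601) = 15.22°, cos θ_c = 0.9649.
Intercept time tᵢ = 2h cos θ_c / V₁ = 2·43.6·0.9649/683 = 0.12319 s.
t = x/V₂ + tᵢ = 74.7/2601 + 0.12319 = 0.15191 s.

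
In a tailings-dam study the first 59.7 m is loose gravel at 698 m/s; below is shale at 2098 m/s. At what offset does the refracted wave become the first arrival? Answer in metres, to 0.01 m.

168.74 m

θ_c = arcsin(698/2098) = 19.43°, so cos θ_c = 0.9430 and tᵢ = 2h cos θ_c/V₁ = 0.1613 s.
At crossover x/V₁ = x/V₂ + tᵢ ⇒ x = tᵢ/(1/V₁ − 1/V₂) = 0.16132/(1.4327e-03 − 4.7664e-04) = 168.74 m.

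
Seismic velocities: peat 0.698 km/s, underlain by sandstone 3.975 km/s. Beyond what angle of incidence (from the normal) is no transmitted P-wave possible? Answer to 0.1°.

10.1°

At critical incidence the refracted ray runs along the interface (θ₂ = 90°), so sin θ_c = V₁/V₂.
θ_c = arcsin(0.698/3.975) = arcsin 0.1756 = 10.11°.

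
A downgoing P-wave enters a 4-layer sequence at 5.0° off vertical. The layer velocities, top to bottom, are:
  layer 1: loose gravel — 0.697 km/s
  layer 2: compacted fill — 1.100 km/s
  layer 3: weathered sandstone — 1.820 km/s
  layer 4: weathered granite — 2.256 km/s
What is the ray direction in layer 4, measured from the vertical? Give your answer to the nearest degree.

16°

Ray parameter p = sin 5.0° / 0.697 = 1.2504e-01 s/km.
sin θ_4 = p·V_4 = 1.2504e-01 × 2.256 = 0.2821.
θ_4 = arcsin 0.2821 = 16.39°.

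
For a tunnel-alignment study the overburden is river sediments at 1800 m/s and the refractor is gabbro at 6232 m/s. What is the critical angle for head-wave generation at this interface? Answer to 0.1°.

Critical incidence: sin θ_c = V₁/V₂ = 1800/6232 = 0.2888.
θ_c = arcsin 0.2888 = 16.79°.

16.8°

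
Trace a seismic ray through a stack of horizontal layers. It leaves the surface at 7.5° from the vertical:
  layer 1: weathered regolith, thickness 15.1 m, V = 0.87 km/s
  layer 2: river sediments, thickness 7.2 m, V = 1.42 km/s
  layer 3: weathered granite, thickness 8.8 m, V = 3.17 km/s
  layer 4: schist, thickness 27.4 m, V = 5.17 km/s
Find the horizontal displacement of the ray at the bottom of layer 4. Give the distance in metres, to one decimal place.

42.0 m

p = sin θ₁/V₁ = sin 7.5°/0.87 = 1.5003e-01 s/km is conserved through the stack.
Layer 1: θ = 7.50°; offset = 15.1·tan 7.50° = 1.988 m.
Layer 2: sin θ = p·1.42 = 0.2130 → θ = 12.30°; offset = 7.2·tan 12.30° = 1.570 m.
Layer 3: sin θ = p·3.17 = 0.4756 → θ = 28.40°; offset = 8.8·tan 28.40° = 4.758 m.
Layer 4: sin θ = p·5.17 = 0.7757 → θ = 50.86°; offset = 27.4·tan 50.86° = 33.673 m.
Σ offsets = 41.989 m.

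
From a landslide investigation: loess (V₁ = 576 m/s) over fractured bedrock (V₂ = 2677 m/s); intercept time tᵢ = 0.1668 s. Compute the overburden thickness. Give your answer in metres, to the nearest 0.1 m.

θ_c = arcsin(576/2677) = 12.43°; cos θ_c = 0.9766.
tᵢ = 2h cos θ_c/V₁ ⇒ h = tᵢ·V₁/(2 cos θ_c) = 0.1668·576/(2·0.9766) = 49.19 m.

49.2 m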